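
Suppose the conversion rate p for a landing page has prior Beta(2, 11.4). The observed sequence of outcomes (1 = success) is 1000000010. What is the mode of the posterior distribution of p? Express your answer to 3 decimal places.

Prior: Beta(2, 11.4).
Data: 2 successes in 10 trials (from the sequence). The binomial likelihood contributes p^2(1−p)^8, so the posterior is Beta(2+2, 11.4+8) = Beta(4, 19.4).
For Beta(a, b) with a, b > 1 the mode is (a−1)/(a+b−2) = 3/21.4 ≈ 0.140.

p̂_MAP = 0.140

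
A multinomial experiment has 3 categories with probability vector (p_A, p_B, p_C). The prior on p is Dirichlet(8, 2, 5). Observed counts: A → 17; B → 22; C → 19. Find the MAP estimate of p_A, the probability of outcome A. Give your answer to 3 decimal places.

MAP estimate of p_A = 0.343

The posterior is Dirichlet(αᵢ + nᵢ) = Dirichlet(25, 24, 24).
For a Dirichlet(a₁,…,a_K) with all aᵢ > 1, the mode has j-th component (aⱼ − 1)/(Σaᵢ − K).
Here Σaᵢ = 73 and K = 3, so p_A = (25 − 1)/(73 − 3) = 24/70 ≈ 0.343.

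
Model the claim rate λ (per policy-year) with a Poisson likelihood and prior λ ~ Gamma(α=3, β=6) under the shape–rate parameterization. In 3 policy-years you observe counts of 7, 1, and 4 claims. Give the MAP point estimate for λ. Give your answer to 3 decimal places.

Σxᵢ = 7+1+4 = 12, with n = 3.
Posterior ∝ λ^2e^(−6λ) · λ^12e^(−3λ) = λ^14e^(−9λ), i.e. Gamma(shape=15, rate=9).
The mode of a Gamma(a, b) with a ≥ 1 (shape–rate) is (a−1)/b = 14/9 ≈ 1.556.

λ̂_MAP = 1.556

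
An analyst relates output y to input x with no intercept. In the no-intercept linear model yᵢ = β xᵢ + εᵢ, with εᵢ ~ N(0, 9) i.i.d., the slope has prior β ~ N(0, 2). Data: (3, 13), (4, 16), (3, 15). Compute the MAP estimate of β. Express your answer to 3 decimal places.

β̂_MAP = 3.844

log p(β | y) = −Σ(yᵢ − βxᵢ)²/(2·9) − β²/(2·2) + const.
Setting the derivative to zero: Σxᵢ(yᵢ − βxᵢ)/9 − β/2 = 0, so β = Σxᵢyᵢ / (Σxᵢ² + σ²/τ²).
Σxᵢyᵢ = 3·13 + 4·16 + 3·15 = 148; Σxᵢ² = 34; σ²/τ² = 4.5.
β̂_MAP = 148 / (34 + 4.5) = 148/38.5 ≈ 3.844.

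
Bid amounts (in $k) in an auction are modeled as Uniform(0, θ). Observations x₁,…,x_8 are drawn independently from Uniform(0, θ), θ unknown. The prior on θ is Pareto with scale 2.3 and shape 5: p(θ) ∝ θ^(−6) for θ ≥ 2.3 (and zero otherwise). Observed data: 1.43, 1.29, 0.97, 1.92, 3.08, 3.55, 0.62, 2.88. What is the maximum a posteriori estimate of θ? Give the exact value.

θ̂_MAP = 3.55

The Uniform(0, θ) likelihood is θ^(−n) for θ ≥ max(xᵢ), zero otherwise. Here max(xᵢ) = 3.55.
Posterior ∝ θ^(−6) · θ^(−8) = θ^(−14) on θ ≥ max(2.3, 3.55) = 3.55.
This density is strictly decreasing in θ, so the posterior mode lies at the lower boundary of the support.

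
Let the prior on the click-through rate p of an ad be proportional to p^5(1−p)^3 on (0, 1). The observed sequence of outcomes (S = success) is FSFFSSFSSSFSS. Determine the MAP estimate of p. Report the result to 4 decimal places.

The prior density ∝ p^5(1−p)^3 is the kernel of Beta(6, 4).
Data: 8 successes in 13 trials (from the sequence). The binomial likelihood contributes p^8(1−p)^5, so the posterior is Beta(6+8, 4+5) = Beta(14, 9).
For Beta(a, b) with a, b > 1 the mode is (a−1)/(a+b−2) = 13/21 ≈ 0.6190.

p̂_MAP = 0.6190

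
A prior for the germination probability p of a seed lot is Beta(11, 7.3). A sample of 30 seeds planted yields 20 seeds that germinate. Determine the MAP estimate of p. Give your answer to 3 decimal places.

p̂_MAP = 0.648

Prior: Beta(11, 7.3).
Data: 20 successes in 30 trials. The binomial likelihood contributes p^20(1−p)^10, so the posterior is Beta(11+20, 7.3+10) = Beta(31, 17.3).
For Beta(a, b) with a, b > 1 the mode is (a−1)/(a+b−2) = 30/46.3 ≈ 0.648.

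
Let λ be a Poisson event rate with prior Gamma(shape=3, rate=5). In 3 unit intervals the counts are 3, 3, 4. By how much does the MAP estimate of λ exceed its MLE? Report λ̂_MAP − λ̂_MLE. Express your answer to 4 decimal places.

MAP − MLE = -1.8333

Σxᵢ = 10. Posterior is Gamma(13, 8); MAP = (13−1)/8 = 12/8 ≈ 1.50000.
MLE = x̄ = 10/3 ≈ 3.33333.
Difference = 12/8 − 10/3 = -11/6 ≈ -1.8333.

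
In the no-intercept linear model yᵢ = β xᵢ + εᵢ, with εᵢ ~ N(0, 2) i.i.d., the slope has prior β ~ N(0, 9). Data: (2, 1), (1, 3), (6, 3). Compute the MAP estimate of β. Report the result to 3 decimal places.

log p(β | y) = −Σ(yᵢ − βxᵢ)²/(2·2) − β²/(2·9) + const.
Setting the derivative to zero: Σxᵢ(yᵢ − βxᵢ)/2 − β/9 = 0, so β = Σxᵢyᵢ / (Σxᵢ² + σ²/τ²).
Σxᵢyᵢ = 2·1 + 1·3 + 6·3 = 23; Σxᵢ² = 41; σ²/τ² = 2/9.
β̂_MAP = 23 / (41 + 2/9) = 23/(371/9) = 207/371 ≈ 0.558.

β̂_MAP = 0.558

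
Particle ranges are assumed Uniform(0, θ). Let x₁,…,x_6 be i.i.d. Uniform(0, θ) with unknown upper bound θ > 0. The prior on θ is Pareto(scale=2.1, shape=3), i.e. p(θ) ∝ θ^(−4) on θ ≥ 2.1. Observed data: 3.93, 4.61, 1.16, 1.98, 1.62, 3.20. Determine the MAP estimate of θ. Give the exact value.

The Uniform(0, θ) likelihood is θ^(−n) for θ ≥ max(xᵢ), zero otherwise. Here max(xᵢ) = 4.61.
Posterior ∝ θ^(−4) · θ^(−6) = θ^(−10) on θ ≥ max(2.1, 4.61) = 4.61.
This density is strictly decreasing in θ, so the posterior mode lies at the lower boundary of the support.

θ̂_MAP = 4.61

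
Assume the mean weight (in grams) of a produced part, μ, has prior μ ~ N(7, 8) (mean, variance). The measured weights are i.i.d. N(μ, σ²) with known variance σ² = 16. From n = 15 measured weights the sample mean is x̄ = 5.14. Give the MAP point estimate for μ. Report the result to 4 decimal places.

μ̂_MAP = 5.3588

n = 15, x̄ = 5.14.
For a Normal prior and Normal likelihood with known variance, the posterior is Normal; its mode equals its mean, the precision-weighted average.
Prior precision 1/σ₀² = 1/8 = 0.125; data precision n/σ² = 15/16 = 0.9375.
μ̂ = (0.125·7 + 0.9375·5.14) / (0.125 + 0.9375) = 5.69375/1.0625 = 911/170 ≈ 5.3588.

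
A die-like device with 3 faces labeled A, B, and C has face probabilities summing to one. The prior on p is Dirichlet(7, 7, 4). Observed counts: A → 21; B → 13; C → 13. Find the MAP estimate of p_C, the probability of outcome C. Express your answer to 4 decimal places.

MAP estimate of p_C = 0.2581

The posterior is Dirichlet(αᵢ + nᵢ) = Dirichlet(28, 20, 17).
For a Dirichlet(a₁,…,a_K) with all aᵢ > 1, the mode has j-th component (aⱼ − 1)/(Σaᵢ − K).
Here Σaᵢ = 65 and K = 3, so p_C = (17 − 1)/(65 − 3) = 16/62 ≈ 0.2581.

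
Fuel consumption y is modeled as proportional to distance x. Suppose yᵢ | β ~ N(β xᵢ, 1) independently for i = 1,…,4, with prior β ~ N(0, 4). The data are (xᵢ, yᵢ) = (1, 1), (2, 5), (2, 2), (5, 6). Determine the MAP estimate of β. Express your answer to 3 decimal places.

log p(β | y) = −Σ(yᵢ − βxᵢ)²/(2·1) − β²/(2·4) + const.
Setting the derivative to zero: Σxᵢ(yᵢ − βxᵢ)/1 − β/4 = 0, so β = Σxᵢyᵢ / (Σxᵢ² + σ²/τ²).
Σxᵢyᵢ = 1·1 + 2·5 + 2·2 + 5·6 = 45; Σxᵢ² = 34; σ²/τ² = 0.25.
β̂_MAP = 45 / (34 + 0.25) = 45/34.25 ≈ 1.314.

β̂_MAP = 1.314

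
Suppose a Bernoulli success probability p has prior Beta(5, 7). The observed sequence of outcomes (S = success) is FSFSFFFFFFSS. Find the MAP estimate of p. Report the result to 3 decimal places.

Prior: Beta(5, 7).
Data: 4 successes in 12 trials (from the sequence). The binomial likelihood contributes p^4(1−p)^8, so the posterior is Beta(5+4, 7+8) = Beta(9, 15).
For Beta(a, b) with a, b > 1 the mode is (a−1)/(a+b−2) = 8/22 ≈ 0.364.

p̂_MAP = 0.364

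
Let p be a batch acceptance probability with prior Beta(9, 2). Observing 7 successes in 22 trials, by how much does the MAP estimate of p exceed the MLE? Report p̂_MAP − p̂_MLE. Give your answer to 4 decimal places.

MAP − MLE = 0.1657

Posterior is Beta(16, 17); MAP = (16−1)/(33−2) = 15/31 ≈ 0.48387.
MLE ignores the prior: p̂_MLE = k/n = 7/22 ≈ 0.31818.
Difference = 15/31 − 7/22 = 113/682 ≈ 0.1657.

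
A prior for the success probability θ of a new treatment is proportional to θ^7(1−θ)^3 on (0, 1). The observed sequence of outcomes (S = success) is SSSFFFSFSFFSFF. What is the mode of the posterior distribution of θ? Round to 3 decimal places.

The prior density ∝ θ^7(1−θ)^3 is the kernel of Beta(8, 4).
Data: 6 successes in 14 trials (from the sequence). The binomial likelihood contributes θ^6(1−θ)^8, so the posterior is Beta(8+6, 4+8) = Beta(14, 12).
For Beta(a, b) with a, b > 1 the mode is (a−1)/(a+b−2) = 13/24 ≈ 0.542.

θ̂_MAP = 0.542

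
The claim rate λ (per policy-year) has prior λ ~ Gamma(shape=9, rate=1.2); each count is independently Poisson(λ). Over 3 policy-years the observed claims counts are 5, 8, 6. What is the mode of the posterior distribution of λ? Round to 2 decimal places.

Σxᵢ = 5+8+6 = 19, with n = 3.
Posterior ∝ λ^8e^(−1.2λ) · λ^19e^(−3λ) = λ^27e^(−4.2λ), i.e. Gamma(shape=28, rate=4.2).
The mode of a Gamma(a, b) with a ≥ 1 (shape–rate) is (a−1)/b = 27/4.2 ≈ 6.43.

λ̂_MAP = 6.43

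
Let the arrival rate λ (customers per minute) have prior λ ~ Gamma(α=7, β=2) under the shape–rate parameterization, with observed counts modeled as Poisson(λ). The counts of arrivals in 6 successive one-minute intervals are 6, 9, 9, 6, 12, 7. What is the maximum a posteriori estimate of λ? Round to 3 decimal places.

λ̂_MAP = 6.875

Σxᵢ = 6+9+9+6+12+7 = 49, with n = 6.
Posterior ∝ λ^6e^(−2λ) · λ^49e^(−6λ) = λ^55e^(−8λ), i.e. Gamma(shape=56, rate=8).
The mode of a Gamma(a, b) with a ≥ 1 (shape–rate) is (a−1)/b = 55/8 ≈ 6.875.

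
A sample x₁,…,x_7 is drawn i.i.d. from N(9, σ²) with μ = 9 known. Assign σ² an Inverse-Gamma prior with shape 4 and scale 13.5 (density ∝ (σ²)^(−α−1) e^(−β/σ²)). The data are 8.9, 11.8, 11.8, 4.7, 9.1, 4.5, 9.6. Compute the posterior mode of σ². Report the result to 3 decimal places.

σ̂²_MAP = 4.812

Sum of squared deviations about the known mean: SS = (8.9−9)² + (11.8−9)² + (11.8−9)² + (4.7−9)² + (9.1−9)² + (4.5−9)² + (9.6−9)² = 54.8.
The Normal likelihood contributes (σ²)^(−n/2) exp(−SS/(2σ²)), so the posterior is Inverse-Gamma(α + n/2, β + SS/2) = Inverse-Gamma(7.5, 40.9).
The mode of Inverse-Gamma(a, b) is b/(a+1) = 40.9/8.5 ≈ 4.812.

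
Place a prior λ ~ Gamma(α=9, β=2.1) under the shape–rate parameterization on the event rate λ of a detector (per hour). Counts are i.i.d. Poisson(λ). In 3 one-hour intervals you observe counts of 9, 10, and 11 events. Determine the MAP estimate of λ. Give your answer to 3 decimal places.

Σxᵢ = 9+10+11 = 30, with n = 3.
Posterior ∝ λ^8e^(−2.1λ) · λ^30e^(−3λ) = λ^38e^(−5.1λ), i.e. Gamma(shape=39, rate=5.1).
The mode of a Gamma(a, b) with a ≥ 1 (shape–rate) is (a−1)/b = 38/5.1 ≈ 7.451.

λ̂_MAP = 7.451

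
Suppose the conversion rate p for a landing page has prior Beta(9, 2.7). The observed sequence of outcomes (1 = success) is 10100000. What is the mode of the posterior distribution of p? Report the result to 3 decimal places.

Prior: Beta(9, 2.7).
Data: 2 successes in 8 trials (from the sequence). The binomial likelihood contributes p^2(1−p)^6, so the posterior is Beta(9+2, 2.7+6) = Beta(11, 8.7).
For Beta(a, b) with a, b > 1 the mode is (a−1)/(a+b−2) = 10/17.7 ≈ 0.565.

p̂_MAP = 0.565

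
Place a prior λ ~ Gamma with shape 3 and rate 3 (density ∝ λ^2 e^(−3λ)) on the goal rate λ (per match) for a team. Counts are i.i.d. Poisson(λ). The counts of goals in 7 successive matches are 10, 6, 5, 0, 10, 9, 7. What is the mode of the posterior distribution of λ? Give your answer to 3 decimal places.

Σxᵢ = 10+6+5+0+10+9+7 = 47, with n = 7.
Posterior ∝ λ^2e^(−3λ) · λ^47e^(−7λ) = λ^49e^(−10λ), i.e. Gamma(shape=50, rate=10).
The mode of a Gamma(a, b) with a ≥ 1 (shape–rate) is (a−1)/b = 49/10 ≈ 4.900.

λ̂_MAP = 4.900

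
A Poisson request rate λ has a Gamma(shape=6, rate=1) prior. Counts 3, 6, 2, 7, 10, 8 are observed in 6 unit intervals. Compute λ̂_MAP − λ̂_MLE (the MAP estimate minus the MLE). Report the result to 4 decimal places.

MAP − MLE = -0.1429

Σxᵢ = 36. Posterior is Gamma(42, 7); MAP = (42−1)/7 = 41/7 ≈ 5.85714.
MLE = x̄ = 36/6 ≈ 6.00000.
Difference = 41/7 − 36/6 = -1/7 ≈ -0.1429.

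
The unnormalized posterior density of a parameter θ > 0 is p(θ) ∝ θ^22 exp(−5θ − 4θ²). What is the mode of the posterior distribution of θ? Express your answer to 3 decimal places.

θ̂_MAP = 1.375

ℓ'(θ) = 22/θ − 5 − 8θ. Setting this to zero and multiplying by θ: 8θ² + 5θ − 22 = 0.
θ = (−5 + √(5² + 4·8·22)) / (2·8) = (−5 + √729) / 16 = (−5 + 27)/16 = 11/8.
ℓ''(θ) = −22/θ² − 8 < 0, confirming a maximum.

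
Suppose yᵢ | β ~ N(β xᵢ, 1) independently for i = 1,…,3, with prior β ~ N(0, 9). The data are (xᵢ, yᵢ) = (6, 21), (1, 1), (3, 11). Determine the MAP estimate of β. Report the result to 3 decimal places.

log p(β | y) = −Σ(yᵢ − βxᵢ)²/(2·1) − β²/(2·9) + const.
Setting the derivative to zero: Σxᵢ(yᵢ − βxᵢ)/1 − β/9 = 0, so β = Σxᵢyᵢ / (Σxᵢ² + σ²/τ²).
Σxᵢyᵢ = 6·21 + 1·1 + 3·11 = 160; Σxᵢ² = 46; σ²/τ² = 1/9.
β̂_MAP = 160 / (46 + 1/9) = 160/(415/9) = 288/83 ≈ 3.470.

β̂_MAP = 3.470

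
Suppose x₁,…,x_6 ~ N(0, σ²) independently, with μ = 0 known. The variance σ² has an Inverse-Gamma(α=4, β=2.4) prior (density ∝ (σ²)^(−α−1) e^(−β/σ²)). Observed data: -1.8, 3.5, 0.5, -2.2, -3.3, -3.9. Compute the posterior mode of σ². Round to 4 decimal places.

σ̂²_MAP = 3.2175

Sum of squared deviations about the known mean: SS = (-1.8−0)² + (3.5−0)² + (0.5−0)² + (-2.2−0)² + (-3.3−0)² + (-3.9−0)² = 46.68.
The Normal likelihood contributes (σ²)^(−n/2) exp(−SS/(2σ²)), so the posterior is Inverse-Gamma(α + n/2, β + SS/2) = Inverse-Gamma(7, 25.74).
The mode of Inverse-Gamma(a, b) is b/(a+1) = 25.74/8 ≈ 3.2175.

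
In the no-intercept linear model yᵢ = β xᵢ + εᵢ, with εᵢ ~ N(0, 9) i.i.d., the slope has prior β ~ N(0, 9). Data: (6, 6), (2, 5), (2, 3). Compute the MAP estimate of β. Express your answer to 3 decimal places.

β̂_MAP = 1.156

log p(β | y) = −Σ(yᵢ − βxᵢ)²/(2·9) − β²/(2·9) + const.
Setting the derivative to zero: Σxᵢ(yᵢ − βxᵢ)/9 − β/9 = 0, so β = Σxᵢyᵢ / (Σxᵢ² + σ²/τ²).
Σxᵢyᵢ = 6·6 + 2·5 + 2·3 = 52; Σxᵢ² = 44; σ²/τ² = 1.
β̂_MAP = 52 / (44 + 1) = 52/45 ≈ 1.156.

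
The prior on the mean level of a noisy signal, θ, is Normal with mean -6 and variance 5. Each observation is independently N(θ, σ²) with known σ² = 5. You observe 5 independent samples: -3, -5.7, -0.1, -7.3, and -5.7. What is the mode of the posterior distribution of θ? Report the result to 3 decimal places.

n = 5; x̄ = ((-3) + (-5.7) + (-0.1) + (-7.3) + (-5.7))/5 = -21.8/5 = -4.36.
For a Normal prior and Normal likelihood with known variance, the posterior is Normal; its mode equals its mean, the precision-weighted average.
Prior precision 1/σ₀² = 1/5 = 0.2; data precision n/σ² = 5/5 = 1.
θ̂ = (0.2·(-6) + 1·(-4.36)) / (0.2 + 1) = (-5.56)/1.2 = -139/30 ≈ -4.633.

θ̂_MAP = -4.633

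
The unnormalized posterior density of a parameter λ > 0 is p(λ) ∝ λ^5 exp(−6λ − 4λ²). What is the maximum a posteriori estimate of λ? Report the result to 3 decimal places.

ℓ'(λ) = 5/λ − 6 − 8λ. Setting this to zero and multiplying by λ: 8λ² + 6λ − 5 = 0.
λ = (−6 + √(6² + 4·8·5)) / (2·8) = (−6 + √196) / 16 = (−6 + 14)/16 = 1/2.
ℓ''(λ) = −5/λ² − 8 < 0, confirming a maximum.

λ̂_MAP = 0.500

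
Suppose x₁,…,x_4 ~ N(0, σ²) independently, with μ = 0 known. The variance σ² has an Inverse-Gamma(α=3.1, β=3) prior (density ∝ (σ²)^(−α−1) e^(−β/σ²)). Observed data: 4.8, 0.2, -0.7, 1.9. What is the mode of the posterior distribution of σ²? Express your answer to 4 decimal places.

Sum of squared deviations about the known mean: SS = (4.8−0)² + (0.2−0)² + (-0.7−0)² + (1.9−0)² = 27.18.
The Normal likelihood contributes (σ²)^(−n/2) exp(−SS/(2σ²)), so the posterior is Inverse-Gamma(α + n/2, β + SS/2) = Inverse-Gamma(5.1, 16.59).
The mode of Inverse-Gamma(a, b) is b/(a+1) = 16.59/6.1 ≈ 2.7197.

σ̂²_MAP = 2.7197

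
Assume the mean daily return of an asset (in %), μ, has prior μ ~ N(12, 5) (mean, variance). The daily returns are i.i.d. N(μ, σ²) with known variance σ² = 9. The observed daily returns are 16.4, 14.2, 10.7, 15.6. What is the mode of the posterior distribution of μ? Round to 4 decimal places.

n = 4; x̄ = (16.4 + 14.2 + 10.7 + 15.6)/4 = 56.9/4 = 14.225.
For a Normal prior and Normal likelihood with known variance, the posterior is Normal; its mode equals its mean, the precision-weighted average.
Prior precision 1/σ₀² = 1/5 = 0.2; data precision n/σ² = 4/9.
μ̂ = (0.2·12 + (4/9)·14.225) / (0.2 + 4/9) = (157/18)/(29/45) = 785/58 ≈ 13.5345.

μ̂_MAP = 13.5345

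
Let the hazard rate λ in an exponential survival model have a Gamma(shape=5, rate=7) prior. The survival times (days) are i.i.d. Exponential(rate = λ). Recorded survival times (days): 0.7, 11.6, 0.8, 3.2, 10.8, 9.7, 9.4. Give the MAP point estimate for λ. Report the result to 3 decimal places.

The Exponential(rate=λ) likelihood is ∝ λ^n e^(−λΣtᵢ). Here n = 7 and Σtᵢ = 0.7 + 11.6 + 0.8 + 3.2 + 10.8 + 9.7 + 9.4 = 46.2.
Posterior ∝ λ^4e^(−7λ) · λ^7e^(−46.2λ) = λ^11e^(−53.2λ), i.e. Gamma(12, 53.2).
Mode = (a−1)/b = 11/53.2 ≈ 0.207.

λ̂_MAP = 0.207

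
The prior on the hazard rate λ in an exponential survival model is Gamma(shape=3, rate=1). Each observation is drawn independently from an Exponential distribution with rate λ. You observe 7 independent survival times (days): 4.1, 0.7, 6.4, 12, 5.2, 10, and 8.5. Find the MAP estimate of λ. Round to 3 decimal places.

The Exponential(rate=λ) likelihood is ∝ λ^n e^(−λΣtᵢ). Here n = 7 and Σtᵢ = 4.1 + 0.7 + 6.4 + 12 + 5.2 + 10 + 8.5 = 46.9.
Posterior ∝ λ^2e^(−1λ) · λ^7e^(−46.9λ) = λ^9e^(−47.9λ), i.e. Gamma(10, 47.9).
Mode = (a−1)/b = 9/47.9 ≈ 0.188.

λ̂_MAP = 0.188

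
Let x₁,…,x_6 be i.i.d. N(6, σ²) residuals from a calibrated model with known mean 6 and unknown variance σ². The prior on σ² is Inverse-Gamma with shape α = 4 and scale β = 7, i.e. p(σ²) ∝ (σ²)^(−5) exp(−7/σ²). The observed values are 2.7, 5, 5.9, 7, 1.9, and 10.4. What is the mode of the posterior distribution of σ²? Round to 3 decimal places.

σ̂²_MAP = 3.942

Sum of squared deviations about the known mean: SS = (2.7−6)² + (5−6)² + (5.9−6)² + (7−6)² + (1.9−6)² + (10.4−6)² = 49.07.
The Normal likelihood contributes (σ²)^(−n/2) exp(−SS/(2σ²)), so the posterior is Inverse-Gamma(α + n/2, β + SS/2) = Inverse-Gamma(7, 31.535).
The mode of Inverse-Gamma(a, b) is b/(a+1) = 31.535/8 ≈ 3.942.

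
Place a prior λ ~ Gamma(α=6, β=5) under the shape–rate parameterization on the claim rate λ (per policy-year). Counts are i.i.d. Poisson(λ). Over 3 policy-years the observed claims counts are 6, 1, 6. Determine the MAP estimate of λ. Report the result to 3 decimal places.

Σxᵢ = 6+1+6 = 13, with n = 3.
Posterior ∝ λ^5e^(−5λ) · λ^13e^(−3λ) = λ^18e^(−8λ), i.e. Gamma(shape=19, rate=8).
The mode of a Gamma(a, b) with a ≥ 1 (shape–rate) is (a−1)/b = 18/8 ≈ 2.250.

λ̂_MAP = 2.250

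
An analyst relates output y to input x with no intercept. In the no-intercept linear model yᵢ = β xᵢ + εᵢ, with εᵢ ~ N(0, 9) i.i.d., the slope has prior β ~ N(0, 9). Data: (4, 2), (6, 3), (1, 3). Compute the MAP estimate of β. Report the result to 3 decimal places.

log p(β | y) = −Σ(yᵢ − βxᵢ)²/(2·9) − β²/(2·9) + const.
Setting the derivative to zero: Σxᵢ(yᵢ − βxᵢ)/9 − β/9 = 0, so β = Σxᵢyᵢ / (Σxᵢ² + σ²/τ²).
Σxᵢyᵢ = 4·2 + 6·3 + 1·3 = 29; Σxᵢ² = 53; σ²/τ² = 1.
β̂_MAP = 29 / (53 + 1) = 29/54 ≈ 0.537.

β̂_MAP = 0.537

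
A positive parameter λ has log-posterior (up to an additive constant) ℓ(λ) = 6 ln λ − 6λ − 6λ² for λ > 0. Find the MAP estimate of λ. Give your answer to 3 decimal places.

λ̂_MAP = 0.500

ℓ'(λ) = 6/λ − 6 − 12λ. Setting this to zero and multiplying by λ: 12λ² + 6λ − 6 = 0.
λ = (−6 + √(6² + 4·12·6)) / (2·12) = (−6 + √324) / 24 = (−6 + 18)/24 = 1/2.
ℓ''(λ) = −6/λ² − 12 < 0, confirming a maximum.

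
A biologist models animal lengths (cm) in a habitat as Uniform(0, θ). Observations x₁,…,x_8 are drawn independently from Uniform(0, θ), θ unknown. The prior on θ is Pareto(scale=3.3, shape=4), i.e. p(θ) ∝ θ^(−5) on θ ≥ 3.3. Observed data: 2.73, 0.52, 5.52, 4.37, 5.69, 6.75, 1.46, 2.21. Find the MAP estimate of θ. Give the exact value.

θ̂_MAP = 6.75

The Uniform(0, θ) likelihood is θ^(−n) for θ ≥ max(xᵢ), zero otherwise. Here max(xᵢ) = 6.75.
Posterior ∝ θ^(−5) · θ^(−8) = θ^(−13) on θ ≥ max(3.3, 6.75) = 6.75.
This density is strictly decreasing in θ, so the posterior mode lies at the lower boundary of the support.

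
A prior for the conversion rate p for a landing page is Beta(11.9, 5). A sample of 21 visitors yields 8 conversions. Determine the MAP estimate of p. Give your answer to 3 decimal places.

p̂_MAP = 0.526

Prior: Beta(11.9, 5).
Data: 8 successes in 21 trials. The binomial likelihood contributes p^8(1−p)^13, so the posterior is Beta(11.9+8, 5+13) = Beta(19.9, 18).
For Beta(a, b) with a, b > 1 the mode is (a−1)/(a+b−2) = 18.9/35.9 ≈ 0.526.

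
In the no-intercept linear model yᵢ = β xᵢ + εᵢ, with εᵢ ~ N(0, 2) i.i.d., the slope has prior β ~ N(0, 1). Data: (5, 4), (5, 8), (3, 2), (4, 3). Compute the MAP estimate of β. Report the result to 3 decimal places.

log p(β | y) = −Σ(yᵢ − βxᵢ)²/(2·2) − β²/(2·1) + const.
Setting the derivative to zero: Σxᵢ(yᵢ − βxᵢ)/2 − β/1 = 0, so β = Σxᵢyᵢ / (Σxᵢ² + σ²/τ²).
Σxᵢyᵢ = 5·4 + 5·8 + 3·2 + 4·3 = 78; Σxᵢ² = 75; σ²/τ² = 2.
β̂_MAP = 78 / (75 + 2) = 78/77 ≈ 1.013.

β̂_MAP = 1.013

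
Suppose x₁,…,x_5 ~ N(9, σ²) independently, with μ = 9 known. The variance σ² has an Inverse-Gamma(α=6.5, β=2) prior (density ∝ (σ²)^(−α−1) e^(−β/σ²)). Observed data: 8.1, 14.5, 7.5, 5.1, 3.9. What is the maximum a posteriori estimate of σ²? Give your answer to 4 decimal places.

σ̂²_MAP = 3.9265

Sum of squared deviations about the known mean: SS = (8.1−9)² + (14.5−9)² + (7.5−9)² + (5.1−9)² + (3.9−9)² = 74.53.
The Normal likelihood contributes (σ²)^(−n/2) exp(−SS/(2σ²)), so the posterior is Inverse-Gamma(α + n/2, β + SS/2) = Inverse-Gamma(9, 39.265).
The mode of Inverse-Gamma(a, b) is b/(a+1) = 39.265/10 ≈ 3.9265.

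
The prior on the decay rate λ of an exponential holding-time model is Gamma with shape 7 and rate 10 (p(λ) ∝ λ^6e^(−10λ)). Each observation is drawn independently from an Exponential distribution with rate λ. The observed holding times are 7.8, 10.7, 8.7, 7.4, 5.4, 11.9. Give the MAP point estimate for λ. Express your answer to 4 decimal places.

λ̂_MAP = 0.1939

The Exponential(rate=λ) likelihood is ∝ λ^n e^(−λΣtᵢ). Here n = 6 and Σtᵢ = 7.8 + 10.7 + 8.7 + 7.4 + 5.4 + 11.9 = 51.9.
Posterior ∝ λ^6e^(−10λ) · λ^6e^(−51.9λ) = λ^12e^(−61.9λ), i.e. Gamma(13, 61.9).
Mode = (a−1)/b = 12/61.9 ≈ 0.1939.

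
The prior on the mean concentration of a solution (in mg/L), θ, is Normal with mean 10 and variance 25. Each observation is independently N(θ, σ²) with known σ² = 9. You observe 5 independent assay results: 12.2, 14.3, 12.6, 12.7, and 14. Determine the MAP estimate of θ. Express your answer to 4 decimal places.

θ̂_MAP = 12.9478

n = 5; x̄ = (12.2 + 14.3 + 12.6 + 12.7 + 14)/5 = 65.8/5 = 13.16.
For a Normal prior and Normal likelihood with known variance, the posterior is Normal; its mode equals its mean, the precision-weighted average.
Prior precision 1/σ₀² = 1/25 = 0.04; data precision n/σ² = 5/9.
θ̂ = (0.04·10 + (5/9)·13.16) / (0.04 + 5/9) = (347/45)/(134/225) = 1735/134 ≈ 12.9478.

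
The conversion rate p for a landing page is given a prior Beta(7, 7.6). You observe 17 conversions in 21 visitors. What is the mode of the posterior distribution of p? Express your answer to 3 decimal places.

p̂_MAP = 0.685

Prior: Beta(7, 7.6).
Data: 17 successes in 21 trials. The binomial likelihood contributes p^17(1−p)^4, so the posterior is Beta(7+17, 7.6+4) = Beta(24, 11.6).
For Beta(a, b) with a, b > 1 the mode is (a−1)/(a+b−2) = 23/33.6 ≈ 0.685.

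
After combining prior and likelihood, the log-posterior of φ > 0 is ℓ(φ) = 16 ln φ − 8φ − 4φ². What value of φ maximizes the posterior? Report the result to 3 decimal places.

ℓ'(φ) = 16/φ − 8 − 8φ. Setting this to zero and multiplying by φ: 8φ² + 8φ − 16 = 0.
φ = (−8 + √(8² + 4·8·16)) / (2·8) = (−8 + √576) / 16 = (−8 + 24)/16 = 1.
ℓ''(φ) = −16/φ² − 8 < 0, confirming a maximum.

φ̂_MAP = 1.000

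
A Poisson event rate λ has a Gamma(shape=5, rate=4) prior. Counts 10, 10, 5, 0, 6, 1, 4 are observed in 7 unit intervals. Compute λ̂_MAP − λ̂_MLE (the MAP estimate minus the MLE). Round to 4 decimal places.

MAP − MLE = -1.5065

Σxᵢ = 36. Posterior is Gamma(41, 11); MAP = (41−1)/11 = 40/11 ≈ 3.63636.
MLE = x̄ = 36/7 ≈ 5.14286.
Difference = 40/11 − 36/7 = -116/77 ≈ -1.5065.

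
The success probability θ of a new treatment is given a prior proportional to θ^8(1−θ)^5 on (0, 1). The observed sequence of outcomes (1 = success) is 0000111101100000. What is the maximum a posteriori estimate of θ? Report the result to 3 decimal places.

θ̂_MAP = 0.483

The prior density ∝ θ^8(1−θ)^5 is the kernel of Beta(9, 6).
Data: 6 successes in 16 trials (from the sequence). The binomial likelihood contributes θ^6(1−θ)^10, so the posterior is Beta(9+6, 6+10) = Beta(15, 16).
For Beta(a, b) with a, b > 1 the mode is (a−1)/(a+b−2) = 14/29 ≈ 0.483.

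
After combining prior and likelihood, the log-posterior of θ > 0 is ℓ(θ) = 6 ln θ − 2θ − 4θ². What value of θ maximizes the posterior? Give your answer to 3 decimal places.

ℓ'(θ) = 6/θ − 2 − 8θ. Setting this to zero and multiplying by θ: 8θ² + 2θ − 6 = 0.
θ = (−2 + √(2² + 4·8·6)) / (2·8) = (−2 + √196) / 16 = (−2 + 14)/16 = 3/4.
ℓ''(θ) = −6/θ² − 8 < 0, confirming a maximum.

θ̂_MAP = 0.750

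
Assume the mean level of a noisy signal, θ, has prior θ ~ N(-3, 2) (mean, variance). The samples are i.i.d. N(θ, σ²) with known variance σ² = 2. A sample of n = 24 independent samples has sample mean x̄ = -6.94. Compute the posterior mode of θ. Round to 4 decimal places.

n = 24, x̄ = -6.94.
For a Normal prior and Normal likelihood with known variance, the posterior is Normal; its mode equals its mean, the precision-weighted average.
Prior precision 1/σ₀² = 1/2 = 0.5; data precision n/σ² = 24/2 = 12.
θ̂ = (0.5·(-3) + 12·(-6.94)) / (0.5 + 12) = (-84.78)/12.5 = -6.7824.

θ̂_MAP = -6.7824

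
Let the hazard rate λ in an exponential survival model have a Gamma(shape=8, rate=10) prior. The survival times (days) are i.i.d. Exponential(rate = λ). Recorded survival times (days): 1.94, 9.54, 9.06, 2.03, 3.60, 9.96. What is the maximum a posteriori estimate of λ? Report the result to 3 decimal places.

λ̂_MAP = 0.282

The Exponential(rate=λ) likelihood is ∝ λ^n e^(−λΣtᵢ). Here n = 6 and Σtᵢ = 1.94 + 9.54 + 9.06 + 2.03 + 3.60 + 9.96 = 36.13.
Posterior ∝ λ^7e^(−10λ) · λ^6e^(−36.13λ) = λ^13e^(−46.13λ), i.e. Gamma(14, 46.13).
Mode = (a−1)/b = 13/46.13 ≈ 0.282.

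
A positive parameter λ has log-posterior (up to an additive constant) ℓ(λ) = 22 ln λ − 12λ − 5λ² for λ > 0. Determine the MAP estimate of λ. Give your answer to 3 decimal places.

λ̂_MAP = 1.000

ℓ'(λ) = 22/λ − 12 − 10λ. Setting this to zero and multiplying by λ: 10λ² + 12λ − 22 = 0.
λ = (−12 + √(12² + 4·10·22)) / (2·10) = (−12 + √1024) / 20 = (−12 + 32)/20 = 1.
ℓ''(λ) = −22/λ² − 10 < 0, confirming a maximum.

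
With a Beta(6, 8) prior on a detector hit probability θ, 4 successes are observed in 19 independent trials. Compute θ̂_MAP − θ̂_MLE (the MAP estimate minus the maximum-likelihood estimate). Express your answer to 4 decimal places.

Posterior is Beta(10, 23); MAP = (10−1)/(33−2) = 9/31 ≈ 0.29032.
MLE ignores the prior: θ̂_MLE = k/n = 4/19 ≈ 0.21053.
Difference = 9/31 − 4/19 = 47/589 ≈ 0.0798.

MAP − MLE = 0.0798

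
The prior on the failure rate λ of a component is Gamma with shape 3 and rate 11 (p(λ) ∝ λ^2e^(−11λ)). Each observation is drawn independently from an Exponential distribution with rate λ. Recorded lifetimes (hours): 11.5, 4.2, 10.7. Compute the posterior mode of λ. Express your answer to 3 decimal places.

λ̂_MAP = 0.134

The Exponential(rate=λ) likelihood is ∝ λ^n e^(−λΣtᵢ). Here n = 3 and Σtᵢ = 11.5 + 4.2 + 10.7 = 26.4.
Posterior ∝ λ^2e^(−11λ) · λ^3e^(−26.4λ) = λ^5e^(−37.4λ), i.e. Gamma(6, 37.4).
Mode = (a−1)/b = 5/37.4 ≈ 0.134.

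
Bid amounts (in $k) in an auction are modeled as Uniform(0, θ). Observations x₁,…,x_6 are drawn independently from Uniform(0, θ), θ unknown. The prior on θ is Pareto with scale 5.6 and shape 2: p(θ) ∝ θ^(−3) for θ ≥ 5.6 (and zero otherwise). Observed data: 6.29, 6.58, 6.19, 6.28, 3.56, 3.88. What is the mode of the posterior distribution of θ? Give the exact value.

θ̂_MAP = 6.58

The Uniform(0, θ) likelihood is θ^(−n) for θ ≥ max(xᵢ), zero otherwise. Here max(xᵢ) = 6.58.
Posterior ∝ θ^(−3) · θ^(−6) = θ^(−9) on θ ≥ max(5.6, 6.58) = 6.58.
This density is strictly decreasing in θ, so the posterior mode lies at the lower boundary of the support.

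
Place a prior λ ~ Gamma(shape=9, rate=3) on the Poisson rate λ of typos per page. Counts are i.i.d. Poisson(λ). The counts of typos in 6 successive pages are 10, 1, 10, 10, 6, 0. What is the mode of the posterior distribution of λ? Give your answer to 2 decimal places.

λ̂_MAP = 5.00

Σxᵢ = 10+1+10+10+6+0 = 37, with n = 6.
Posterior ∝ λ^8e^(−3λ) · λ^37e^(−6λ) = λ^45e^(−9λ), i.e. Gamma(shape=46, rate=9).
The mode of a Gamma(a, b) with a ≥ 1 (shape–rate) is (a−1)/b = 45/9 ≈ 5.00.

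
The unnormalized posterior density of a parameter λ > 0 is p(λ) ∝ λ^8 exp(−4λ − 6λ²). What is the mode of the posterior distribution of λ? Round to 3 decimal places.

ℓ'(λ) = 8/λ − 4 − 12λ. Setting this to zero and multiplying by λ: 12λ² + 4λ − 8 = 0.
λ = (−4 + √(4² + 4·12·8)) / (2·12) = (−4 + √400) / 24 = (−4 + 20)/24 = 2/3.
ℓ''(λ) = −8/λ² − 12 < 0, confirming a maximum.

λ̂_MAP = 0.667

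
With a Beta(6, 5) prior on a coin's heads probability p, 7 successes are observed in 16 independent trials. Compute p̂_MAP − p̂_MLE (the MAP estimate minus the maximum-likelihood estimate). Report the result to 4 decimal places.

Posterior is Beta(13, 14); MAP = (13−1)/(27−2) = 12/25 ≈ 0.48000.
MLE ignores the prior: p̂_MLE = k/n = 7/16 ≈ 0.43750.
Difference = 12/25 − 7/16 = 17/400 ≈ 0.0425.

MAP − MLE = 0.0425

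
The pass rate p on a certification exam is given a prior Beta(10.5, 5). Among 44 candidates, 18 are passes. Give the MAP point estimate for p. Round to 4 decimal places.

Prior: Beta(10.5, 5).
Data: 18 successes in 44 trials. The binomial likelihood contributes p^18(1−p)^26, so the posterior is Beta(10.5+18, 5+26) = Beta(28.5, 31).
For Beta(a, b) with a, b > 1 the mode is (a−1)/(a+b−2) = 27.5/57.5 ≈ 0.4783.

p̂_MAP = 0.4783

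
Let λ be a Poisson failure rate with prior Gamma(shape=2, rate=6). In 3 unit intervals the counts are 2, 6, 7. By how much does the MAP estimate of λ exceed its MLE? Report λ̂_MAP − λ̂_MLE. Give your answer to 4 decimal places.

Σxᵢ = 15. Posterior is Gamma(17, 9); MAP = (17−1)/9 = 16/9 ≈ 1.77778.
MLE = x̄ = 15/3 ≈ 5.00000.
Difference = 16/9 − 15/3 = -29/9 ≈ -3.2222.

MAP − MLE = -3.2222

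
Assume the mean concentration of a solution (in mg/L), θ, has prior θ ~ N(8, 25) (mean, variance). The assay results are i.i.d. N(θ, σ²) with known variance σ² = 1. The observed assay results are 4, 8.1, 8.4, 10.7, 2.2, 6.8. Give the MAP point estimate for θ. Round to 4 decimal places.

θ̂_MAP = 6.7086

n = 6; x̄ = (4 + 8.1 + 8.4 + 10.7 + 2.2 + 6.8)/6 = 40.2/6 = 6.7.
For a Normal prior and Normal likelihood with known variance, the posterior is Normal; its mode equals its mean, the precision-weighted average.
Prior precision 1/σ₀² = 1/25 = 0.04; data precision n/σ² = 6/1 = 6.
θ̂ = (0.04·8 + 6·6.7) / (0.04 + 6) = 40.52/6.04 = 1013/151 ≈ 6.7086.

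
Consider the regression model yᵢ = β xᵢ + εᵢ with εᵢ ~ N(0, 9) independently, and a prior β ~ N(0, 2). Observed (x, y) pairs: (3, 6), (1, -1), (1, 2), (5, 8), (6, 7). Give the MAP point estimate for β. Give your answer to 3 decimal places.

log p(β | y) = −Σ(yᵢ − βxᵢ)²/(2·9) − β²/(2·2) + const.
Setting the derivative to zero: Σxᵢ(yᵢ − βxᵢ)/9 − β/2 = 0, so β = Σxᵢyᵢ / (Σxᵢ² + σ²/τ²).
Σxᵢyᵢ = 3·6 + 1·(-1) + 1·2 + 5·8 + 6·7 = 101; Σxᵢ² = 72; σ²/τ² = 4.5.
β̂_MAP = 101 / (72 + 4.5) = 101/76.5 ≈ 1.320.

β̂_MAP = 1.320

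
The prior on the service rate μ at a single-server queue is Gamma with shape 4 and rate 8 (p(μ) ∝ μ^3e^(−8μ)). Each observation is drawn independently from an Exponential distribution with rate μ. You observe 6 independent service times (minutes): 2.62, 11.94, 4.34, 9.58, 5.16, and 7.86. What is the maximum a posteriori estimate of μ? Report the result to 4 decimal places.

The Exponential(rate=μ) likelihood is ∝ μ^n e^(−μΣtᵢ). Here n = 6 and Σtᵢ = 2.62 + 11.94 + 4.34 + 9.58 + 5.16 + 7.86 = 41.50.
Posterior ∝ μ^3e^(−8μ) · μ^6e^(−41.50μ) = μ^9e^(−49.50μ), i.e. Gamma(10, 49.50).
Mode = (a−1)/b = 9/49.50 ≈ 0.1818.

μ̂_MAP = 0.1818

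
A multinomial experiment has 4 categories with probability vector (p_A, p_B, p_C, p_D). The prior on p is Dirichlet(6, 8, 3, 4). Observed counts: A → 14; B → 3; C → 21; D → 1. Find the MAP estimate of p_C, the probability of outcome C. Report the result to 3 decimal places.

The posterior is Dirichlet(αᵢ + nᵢ) = Dirichlet(20, 11, 24, 5).
For a Dirichlet(a₁,…,a_K) with all aᵢ > 1, the mode has j-th component (aⱼ − 1)/(Σaᵢ − K).
Here Σaᵢ = 60 and K = 4, so p_C = (24 − 1)/(60 − 4) = 23/56 ≈ 0.411.

MAP estimate of p_C = 0.411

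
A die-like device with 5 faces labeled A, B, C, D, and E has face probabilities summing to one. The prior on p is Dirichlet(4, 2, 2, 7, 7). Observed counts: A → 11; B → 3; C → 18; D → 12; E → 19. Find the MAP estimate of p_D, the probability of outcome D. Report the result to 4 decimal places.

MAP estimate of p_D = 0.2250

The posterior is Dirichlet(αᵢ + nᵢ) = Dirichlet(15, 5, 20, 19, 26).
For a Dirichlet(a₁,…,a_K) with all aᵢ > 1, the mode has j-th component (aⱼ − 1)/(Σaᵢ − K).
Here Σaᵢ = 85 and K = 5, so p_D = (19 − 1)/(85 − 5) = 18/80 ≈ 0.2250.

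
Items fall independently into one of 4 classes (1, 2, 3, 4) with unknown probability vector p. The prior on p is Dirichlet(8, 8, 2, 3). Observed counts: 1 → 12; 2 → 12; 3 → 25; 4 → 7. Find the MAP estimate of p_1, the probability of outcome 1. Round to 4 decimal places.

MAP estimate: 0.2603

The posterior is Dirichlet(αᵢ + nᵢ) = Dirichlet(20, 20, 27, 10).
For a Dirichlet(a₁,…,a_K) with all aᵢ > 1, the mode has j-th component (aⱼ − 1)/(Σaᵢ − K).
Here Σaᵢ = 77 and K = 4, so p_1 = (20 − 1)/(77 − 4) = 19/73 ≈ 0.2603.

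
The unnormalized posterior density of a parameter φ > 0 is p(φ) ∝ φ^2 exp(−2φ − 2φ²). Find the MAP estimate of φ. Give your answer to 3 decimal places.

ℓ'(φ) = 2/φ − 2 − 4φ. Setting this to zero and multiplying by φ: 4φ² + 2φ − 2 = 0.
φ = (−2 + √(2² + 4·4·2)) / (2·4) = (−2 + √36) / 8 = (−2 + 6)/8 = 1/2.
ℓ''(φ) = −2/φ² − 4 < 0, confirming a maximum.

φ̂_MAP = 0.500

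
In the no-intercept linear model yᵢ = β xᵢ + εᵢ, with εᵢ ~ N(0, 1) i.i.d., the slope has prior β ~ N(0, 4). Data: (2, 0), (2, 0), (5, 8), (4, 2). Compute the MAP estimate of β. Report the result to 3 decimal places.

β̂_MAP = 0.975

log p(β | y) = −Σ(yᵢ − βxᵢ)²/(2·1) − β²/(2·4) + const.
Setting the derivative to zero: Σxᵢ(yᵢ − βxᵢ)/1 − β/4 = 0, so β = Σxᵢyᵢ / (Σxᵢ² + σ²/τ²).
Σxᵢyᵢ = 2·0 + 2·0 + 5·8 + 4·2 = 48; Σxᵢ² = 49; σ²/τ² = 0.25.
β̂_MAP = 48 / (49 + 0.25) = 48/49.25 ≈ 0.975.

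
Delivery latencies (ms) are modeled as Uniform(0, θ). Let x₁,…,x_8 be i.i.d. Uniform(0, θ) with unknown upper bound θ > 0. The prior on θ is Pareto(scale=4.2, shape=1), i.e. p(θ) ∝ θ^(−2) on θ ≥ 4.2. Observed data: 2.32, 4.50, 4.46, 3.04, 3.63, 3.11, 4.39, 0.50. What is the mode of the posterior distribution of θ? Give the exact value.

The Uniform(0, θ) likelihood is θ^(−n) for θ ≥ max(xᵢ), zero otherwise. Here max(xᵢ) = 4.50.
Posterior ∝ θ^(−2) · θ^(−8) = θ^(−10) on θ ≥ max(4.2, 4.50) = 4.50.
This density is strictly decreasing in θ, so the posterior mode lies at the lower boundary of the support.

θ̂_MAP = 4.50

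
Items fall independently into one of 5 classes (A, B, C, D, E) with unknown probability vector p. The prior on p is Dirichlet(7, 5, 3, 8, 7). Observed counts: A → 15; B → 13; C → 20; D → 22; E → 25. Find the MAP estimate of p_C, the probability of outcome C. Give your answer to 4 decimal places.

The posterior is Dirichlet(αᵢ + nᵢ) = Dirichlet(22, 18, 23, 30, 32).
For a Dirichlet(a₁,…,a_K) with all aᵢ > 1, the mode has j-th component (aⱼ − 1)/(Σaᵢ − K).
Here Σaᵢ = 125 and K = 5, so p_C = (23 − 1)/(125 − 5) = 22/120 ≈ 0.1833.

MAP estimate of p_C = 0.1833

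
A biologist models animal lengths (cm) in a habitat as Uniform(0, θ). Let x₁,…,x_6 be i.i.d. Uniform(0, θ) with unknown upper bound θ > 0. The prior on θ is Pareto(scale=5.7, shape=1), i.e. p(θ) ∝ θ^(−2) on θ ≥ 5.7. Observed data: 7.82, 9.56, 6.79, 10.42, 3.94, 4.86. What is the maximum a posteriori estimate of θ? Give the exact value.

The Uniform(0, θ) likelihood is θ^(−n) for θ ≥ max(xᵢ), zero otherwise. Here max(xᵢ) = 10.42.
Posterior ∝ θ^(−2) · θ^(−6) = θ^(−8) on θ ≥ max(5.7, 10.42) = 10.42.
This density is strictly decreasing in θ, so the posterior mode lies at the lower boundary of the support.

θ̂_MAP = 10.42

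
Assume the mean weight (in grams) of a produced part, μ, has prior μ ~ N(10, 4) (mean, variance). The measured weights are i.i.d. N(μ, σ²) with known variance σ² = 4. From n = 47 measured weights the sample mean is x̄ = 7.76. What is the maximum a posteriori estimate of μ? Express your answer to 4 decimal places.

n = 47, x̄ = 7.76.
For a Normal prior and Normal likelihood with known variance, the posterior is Normal; its mode equals its mean, the precision-weighted average.
Prior precision 1/σ₀² = 1/4 = 0.25; data precision n/σ² = 47/4 = 11.75.
μ̂ = (0.25·10 + 11.75·7.76) / (0.25 + 11.75) = 93.68/12 = 1171/150 ≈ 7.8067.

μ̂_MAP = 7.8067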